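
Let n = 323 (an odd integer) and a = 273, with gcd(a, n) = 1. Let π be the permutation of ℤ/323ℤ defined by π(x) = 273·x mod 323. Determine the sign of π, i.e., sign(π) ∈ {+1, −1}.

Start at x=1: 1 → 273 → 239 → 1 (one orbit).
Cycle type of π: 3×102 + 1×17; total 119 cycles.
n − c = 323 − 119 = 204; sign = (−1)^204 = +1.
Via Zolotarev, sign(π_{273}) = (273|323) = +1.

+1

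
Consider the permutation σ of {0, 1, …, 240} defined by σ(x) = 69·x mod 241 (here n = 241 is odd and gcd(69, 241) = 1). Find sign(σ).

Trace 38: π^k(38) = [38, 212, 168, 24, 210, 30, 142] for k=0..6.
Cycle type of π: 240 + 1; total 2 cycles.
241 − 2 = 239 transpositions; sign(π) = (−1)^239 = -1.

-1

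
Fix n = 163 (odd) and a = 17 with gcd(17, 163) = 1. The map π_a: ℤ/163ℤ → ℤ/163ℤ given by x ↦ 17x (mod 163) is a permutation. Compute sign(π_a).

Trace 140: π^k(140) = [140, 98, 36, 123, 135, 13, 58] for k=0..6.
4 cycles of lengths [54, 54, 54, 1].
sign(π) = (−1)^{n − #cycles} = (−1)^{163−4} = (−1)^159 = -1.

-1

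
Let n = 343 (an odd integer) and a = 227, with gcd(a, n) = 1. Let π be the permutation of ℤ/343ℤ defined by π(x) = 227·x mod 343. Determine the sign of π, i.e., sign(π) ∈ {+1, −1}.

Orbit of 146 under x↦227x: [146, 214, 215, 99, 178, 275, 342]… (length divides ord_343(227)).
The orbit structure of x ↦ 227x mod 343: 16 orbits of sizes [42, 42, 42, 42, 42, 42, 42, 6, 6, 6, 6, 6, 6, 6, 6, 1].
n − c = 343 − 16 = 327; sign = (−1)^327 = -1.
The Jacobi symbol (227|343) = -1 (Zolotarev) agrees.

-1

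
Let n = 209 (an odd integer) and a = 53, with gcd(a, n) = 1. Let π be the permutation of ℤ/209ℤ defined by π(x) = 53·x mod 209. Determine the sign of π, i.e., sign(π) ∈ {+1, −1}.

-1

Trace 15: π^k(15) = [15, 168, 126, 199, 97, 125, 146] for k=0..6.
Cycle lengths of π_53 on ℤ/209ℤ: [90, 90, 18, 5, 5, 1]; 6 cycles in total.
n − c = 209 − 6 = 203; sign = (−1)^203 = -1.
Zolotarev: (53|209) = -1, matching the cycle-count sign.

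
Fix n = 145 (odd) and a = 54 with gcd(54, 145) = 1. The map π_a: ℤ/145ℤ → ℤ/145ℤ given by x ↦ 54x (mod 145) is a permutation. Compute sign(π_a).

+1

Orbit of 81 under x↦54x: [81, 24, 136, 94, 1, 54, 16]… (length divides ord_145(54)).
15 cycles of lengths [14, 14, 14, 14, 14, 14, 14, 14, 7, 7, 7, 7, 2, 2, 1].
sign(π) = (−1)^{n − #cycles} = (−1)^{145−15} = (−1)^130 = +1.
(54|145)_J = +1 (Zolotarev's lemma cross-check).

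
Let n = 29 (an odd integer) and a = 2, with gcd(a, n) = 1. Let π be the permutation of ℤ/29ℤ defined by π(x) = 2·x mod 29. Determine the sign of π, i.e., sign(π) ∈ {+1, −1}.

-1

Orbit of 25 under x↦2x: [25, 21, 13, 26, 23, 17, 5]… (length divides ord_29(2)).
The orbit structure of x ↦ 2x mod 29: 2 orbits of sizes [28, 1].
With 2 cycles on 29 points, sign = (−1)^{29−2} = -1.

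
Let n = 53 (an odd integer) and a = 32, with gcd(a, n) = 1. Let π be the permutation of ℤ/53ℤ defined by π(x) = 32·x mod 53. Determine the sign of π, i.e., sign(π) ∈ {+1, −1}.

Start at x=38: 38 → 50 → 10 → 2 → 11 → 34 → 28 → … (one orbit).
The orbit structure of x ↦ 32x mod 53: 2 orbits of sizes [52, 1].
n − c = 53 − 2 = 51; sign = (−1)^51 = -1.

-1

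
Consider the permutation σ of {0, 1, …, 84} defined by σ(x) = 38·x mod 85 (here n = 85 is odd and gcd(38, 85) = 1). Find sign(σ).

-1

Trace 38: π^k(38) = [38, 84, 47, 1] for k=0..3.
22 cycles of lengths [4, 4, 4, 4, 4, 4, 4, 4, 4, 4, 4, 4, 4, 4, 4, 4, 4, 4, 4, 4, 4, 1].
Σ(ℓ_i−1) = 85−22 = 63; sign = (−1)^63 = -1.
Zolotarev: (38|85) = -1, matching the cycle-count sign.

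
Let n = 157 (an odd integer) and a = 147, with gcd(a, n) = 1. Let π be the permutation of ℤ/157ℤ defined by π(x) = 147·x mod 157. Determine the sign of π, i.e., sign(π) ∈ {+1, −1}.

Start at x=113: 113 → 126 → 153 → 40 → 71 → 75 → 35 → … (one orbit).
Cycle type of π: 39×4 + 1; total 5 cycles.
n − c = 157 − 5 = 152; sign = (−1)^152 = +1.

+1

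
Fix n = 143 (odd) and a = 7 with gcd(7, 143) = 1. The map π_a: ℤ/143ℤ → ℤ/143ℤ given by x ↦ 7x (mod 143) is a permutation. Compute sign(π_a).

+1

Start at x=100: 100 → 128 → 38 → 123 → 3 → 21 → 4 → … (one orbit).
The orbit structure of x ↦ 7x mod 143: 5 orbits of sizes [60, 60, 12, 10, 1].
With 5 cycles on 143 points, sign = (−1)^{143−5} = +1.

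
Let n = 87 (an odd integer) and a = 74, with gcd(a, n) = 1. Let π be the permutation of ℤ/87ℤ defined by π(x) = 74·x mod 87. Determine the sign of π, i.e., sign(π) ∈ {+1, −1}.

-1

Orbit of 25 under x↦74x: [25, 23, 49, 59, 16, 53, 7]… (length divides ord_87(74)).
Decompose π into cycles: lengths [14, 14, 14, 14, 7, 7, 7, 7, 2, 1] (10 cycles, including the fixed point 0).
With 10 cycles on 87 points, sign = (−1)^{87−10} = -1.
Check: (74/87) = -1 by Zolotarev.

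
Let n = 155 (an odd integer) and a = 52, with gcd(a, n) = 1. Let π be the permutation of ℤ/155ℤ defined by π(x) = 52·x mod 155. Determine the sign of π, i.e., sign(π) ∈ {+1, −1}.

Start at x=58: 58 → 71 → 127 → 94 → 83 → 131 → 147 → … (one orbit).
Cycle type of π: 60×2 + 30 + 4 + 1; total 5 cycles.
sign(π) = (−1)^{n − #cycles} = (−1)^{155−5} = (−1)^150 = +1.
The Jacobi symbol (52|155) = +1 (Zolotarev) agrees.

+1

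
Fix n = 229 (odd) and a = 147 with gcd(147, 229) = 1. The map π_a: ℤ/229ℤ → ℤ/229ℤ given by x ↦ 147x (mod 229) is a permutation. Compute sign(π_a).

Orbit of 68 under x↦147x: [68, 149, 148, 1, 147, 83, 64]… (length divides ord_229(147)).
Cycle lengths of π_147 on ℤ/229ℤ: [114, 114, 1]; 3 cycles in total.
n − c = 229 − 3 = 226; sign = (−1)^226 = +1.

+1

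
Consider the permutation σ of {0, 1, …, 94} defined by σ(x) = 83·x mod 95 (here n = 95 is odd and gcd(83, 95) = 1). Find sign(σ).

Start at x=1: 1 → 83 → 49 → 77 → 26 → 68 → 39 → … (one orbit).
π_83 has 14 disjoint cycles with lengths [12, 12, 12, 12, 12, 12, 4, 3, 3, 3, 3, 3, 3, 1] on {0,…,94}.
With 14 cycles on 95 points, sign = (−1)^{95−14} = -1.

-1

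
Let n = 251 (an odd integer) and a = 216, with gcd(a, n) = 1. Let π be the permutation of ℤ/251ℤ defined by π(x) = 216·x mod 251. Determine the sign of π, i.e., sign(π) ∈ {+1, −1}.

Orbit of 118 under x↦216x: [118, 137, 225, 157, 27, 59, 194]… (length divides ord_251(216)).
Cycle lengths of π_216 on ℤ/251ℤ: [250, 1]; 2 cycles in total.
Σ(ℓ_i−1) = 251−2 = 249; sign = (−1)^249 = -1.
Check: (216/251) = -1 by Zolotarev.

-1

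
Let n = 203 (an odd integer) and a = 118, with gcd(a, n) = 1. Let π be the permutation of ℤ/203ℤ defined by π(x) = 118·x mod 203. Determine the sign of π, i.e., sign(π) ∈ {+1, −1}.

Trace 120: π^k(120) = [120, 153, 190, 90, 64, 41, 169] for k=0..6.
Cycle lengths of π_118 on ℤ/203ℤ: [28, 28, 28, 28, 28, 28, 28, 2, 2, 2, 1]; 11 cycles in total.
n − c = 203 − 11 = 192; sign = (−1)^192 = +1.
(118|203)_J = +1 (Zolotarev's lemma cross-check).

+1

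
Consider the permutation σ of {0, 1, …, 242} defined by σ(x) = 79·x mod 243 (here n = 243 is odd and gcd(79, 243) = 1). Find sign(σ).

Start at x=232: 232 → 103 → 118 → 88 → 148 → 28 → 25 → … (one orbit).
π_79 has 11 disjoint cycles with lengths [81, 81, 27, 27, 9, 9, 3, 3, 1, 1, 1] on {0,…,242}.
11 cycles on 243: each ℓ→(−1)^(ℓ−1), product (−1)^232 = +1.

+1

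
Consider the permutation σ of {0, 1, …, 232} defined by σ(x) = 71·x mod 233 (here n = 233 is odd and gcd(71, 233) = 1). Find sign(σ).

Start at x=92: 92 → 8 → 102 → 19 → 184 → 16 → 204 → … (one orbit).
9 cycles of lengths [29, 29, 29, 29, 29, 29, 29, 29, 1].
sign(π) = (−1)^{n − #cycles} = (−1)^{233−9} = (−1)^224 = +1.
(71|233)_J = +1 (Zolotarev's lemma cross-check).

+1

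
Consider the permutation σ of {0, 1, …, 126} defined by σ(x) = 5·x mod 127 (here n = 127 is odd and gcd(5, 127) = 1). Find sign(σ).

-1

Orbit of 5 under x↦5x: [5, 25, 125, 117, 77, 4, 20]… (length divides ord_127(5)).
Cycle lengths of π_5 on ℤ/127ℤ: [42, 42, 42, 1]; 4 cycles in total.
n − c = 127 − 4 = 123; sign = (−1)^123 = -1.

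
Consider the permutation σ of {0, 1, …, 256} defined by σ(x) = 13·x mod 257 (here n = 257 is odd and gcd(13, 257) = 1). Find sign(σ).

Trace 122: π^k(122) = [122, 44, 58, 240, 36, 211, 173] for k=0..6.
Cycle type of π: 128×2 + 1; total 3 cycles.
n − c = 257 − 3 = 254; sign = (−1)^254 = +1.
The Jacobi symbol (13|257) = +1 (Zolotarev) agrees.

+1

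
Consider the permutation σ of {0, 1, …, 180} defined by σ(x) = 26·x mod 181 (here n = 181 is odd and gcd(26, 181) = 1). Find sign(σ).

-1

Orbit of 1 under x↦26x: [1, 26, 133, 19, 132, 174, 180]… (length divides ord_181(26)).
π_26 has 16 disjoint cycles with lengths [12, 12, 12, 12, 12, 12, 12, 12, 12, 12, 12, 12, 12, 12, 12, 1] on {0,…,180}.
181 − 16 = 165 transpositions; sign(π) = (−1)^165 = -1.
Zolotarev: (26|181) = -1, matching the cycle-count sign.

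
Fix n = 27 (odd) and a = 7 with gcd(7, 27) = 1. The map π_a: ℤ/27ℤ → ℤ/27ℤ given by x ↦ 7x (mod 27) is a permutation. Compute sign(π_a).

Orbit of 1 under x↦7x: [1, 7, 22, 19, 25, 13, 10]… (length divides ord_27(7)).
7 cycles of lengths [9, 9, 3, 3, 1, 1, 1].
27 − 7 = 20 transpositions; sign(π) = (−1)^20 = +1.
Via Zolotarev, sign(π_{7}) = (7|27) = +1.

+1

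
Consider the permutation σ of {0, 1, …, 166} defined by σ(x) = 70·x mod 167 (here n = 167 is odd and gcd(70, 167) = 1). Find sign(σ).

Orbit of 57 under x↦70x: [57, 149, 76, 143, 157, 135, 98]… (length divides ord_167(70)).
Cycle type of π: 166 + 1; total 2 cycles.
n − c = 167 − 2 = 165; sign = (−1)^165 = -1.
(70|167)_J = -1 (Zolotarev's lemma cross-check).

-1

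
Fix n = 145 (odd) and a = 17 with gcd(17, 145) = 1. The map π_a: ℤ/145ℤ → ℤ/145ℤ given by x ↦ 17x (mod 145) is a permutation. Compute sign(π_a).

+1

Start at x=128: 128 → 1 → 17 → 144 → 128 (one orbit).
Cycle lengths of π_17 on ℤ/145ℤ: [4, 4, 4, 4, 4, 4, 4, 4, 4, 4, 4, 4, 4, 4, 4, 4, 4, 4, 4, 4, 4, 4, 4, 4, 4, 4, 4, 4, 4, 4, 4, 4, 4, 4, 4, 4, 1]; 37 cycles in total.
145 − 37 = 108 transpositions; sign(π) = (−1)^108 = +1.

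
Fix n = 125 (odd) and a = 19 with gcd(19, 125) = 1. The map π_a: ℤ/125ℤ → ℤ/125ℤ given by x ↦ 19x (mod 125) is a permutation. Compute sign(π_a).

+1

Start at x=59: 59 → 121 → 49 → 56 → 64 → 91 → 104 → … (one orbit).
Cycle type of π: 50×2 + 10×2 + 2×2 + 1; total 7 cycles.
7 cycles on 125: each ℓ→(−1)^(ℓ−1), product (−1)^118 = +1.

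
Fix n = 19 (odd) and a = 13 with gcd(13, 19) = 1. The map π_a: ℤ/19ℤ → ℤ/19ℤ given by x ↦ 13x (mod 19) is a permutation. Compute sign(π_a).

Trace 10: π^k(10) = [10, 16, 18, 6, 2, 7, 15] for k=0..6.
Cycle type of π: 18 + 1; total 2 cycles.
2 cycles on 19: each ℓ→(−1)^(ℓ−1), product (−1)^17 = -1.
Zolotarev: (13|19) = -1, matching the cycle-count sign.

-1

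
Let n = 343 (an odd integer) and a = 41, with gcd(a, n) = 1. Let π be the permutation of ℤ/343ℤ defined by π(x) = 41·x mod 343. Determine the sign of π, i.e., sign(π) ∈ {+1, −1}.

Orbit of 330 under x↦41x: [330, 153, 99, 286, 64, 223, 225]… (length divides ord_343(41)).
Cycle lengths of π_41 on ℤ/343ℤ: [98, 98, 98, 14, 14, 14, 2, 2, 2, 1]; 10 cycles in total.
Σ(ℓ_i−1) = 343−10 = 333; sign = (−1)^333 = -1.

-1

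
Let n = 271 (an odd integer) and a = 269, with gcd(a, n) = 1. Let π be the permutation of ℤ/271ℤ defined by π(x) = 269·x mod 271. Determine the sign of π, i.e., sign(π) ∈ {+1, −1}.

-1

Trace 242: π^k(242) = [242, 58, 155, 232, 78, 115, 41] for k=0..6.
π_269 has 2 disjoint cycles with lengths [270, 1] on {0,…,270}.
2 cycles on 271: each ℓ→(−1)^(ℓ−1), product (−1)^269 = -1.
Check: (269/271) = -1 by Zolotarev.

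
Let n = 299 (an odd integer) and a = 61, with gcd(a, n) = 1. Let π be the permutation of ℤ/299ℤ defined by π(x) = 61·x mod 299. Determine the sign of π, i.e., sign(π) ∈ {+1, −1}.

Orbit of 87 under x↦61x: [87, 224, 209, 191, 289, 287, 165]… (length divides ord_299(61)).
The orbit structure of x ↦ 61x mod 299: 10 orbits of sizes [66, 66, 66, 66, 22, 3, 3, 3, 3, 1].
Σ(ℓ_i−1) = 299−10 = 289; sign = (−1)^289 = -1.
The Jacobi symbol (61|299) = -1 (Zolotarev) agrees.

-1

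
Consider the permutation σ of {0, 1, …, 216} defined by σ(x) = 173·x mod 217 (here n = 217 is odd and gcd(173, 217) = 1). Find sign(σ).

-1

Orbit of 125 under x↦173x: [125, 142, 45, 190, 103, 25, 202]… (length divides ord_217(173)).
Cycle lengths of π_173 on ℤ/217ℤ: [30, 30, 30, 30, 30, 30, 15, 15, 6, 1]; 10 cycles in total.
10 cycles on 217: each ℓ→(−1)^(ℓ−1), product (−1)^207 = -1.
(173|217)_J = -1 (Zolotarev's lemma cross-check).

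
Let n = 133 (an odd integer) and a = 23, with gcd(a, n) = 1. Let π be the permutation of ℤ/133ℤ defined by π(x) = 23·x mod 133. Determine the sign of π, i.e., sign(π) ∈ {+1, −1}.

+1

Orbit of 23 under x↦23x: [23, 130, 64, 9, 74, 106, 44]… (length divides ord_133(23)).
17 cycles of lengths [9, 9, 9, 9, 9, 9, 9, 9, 9, 9, 9, 9, 9, 9, 3, 3, 1].
n − c = 133 − 17 = 116; sign = (−1)^116 = +1.
The Jacobi symbol (23|133) = +1 (Zolotarev) agrees.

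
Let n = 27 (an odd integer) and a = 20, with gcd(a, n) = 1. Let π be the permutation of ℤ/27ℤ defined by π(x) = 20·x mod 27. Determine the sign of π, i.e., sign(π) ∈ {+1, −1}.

Start at x=16: 16 → 23 → 1 → 20 → 22 → 8 → 25 → … (one orbit).
Decompose π into cycles: lengths [18, 6, 2, 1] (4 cycles, including the fixed point 0).
Σ(ℓ_i−1) = 27−4 = 23; sign = (−1)^23 = -1.
The Jacobi symbol (20|27) = -1 (Zolotarev) agrees.

-1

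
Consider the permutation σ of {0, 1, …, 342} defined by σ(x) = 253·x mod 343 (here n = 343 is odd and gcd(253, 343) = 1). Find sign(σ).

+1

Start at x=127: 127 → 232 → 43 → 246 → 155 → 113 → 120 → … (one orbit).
Cycle lengths of π_253 on ℤ/343ℤ: [49, 49, 49, 49, 49, 49, 7, 7, 7, 7, 7, 7, 1, 1, 1, 1, 1, 1, 1]; 19 cycles in total.
343 − 19 = 324 transpositions; sign(π) = (−1)^324 = +1.
Via Zolotarev, sign(π_{253}) = (253|343) = +1.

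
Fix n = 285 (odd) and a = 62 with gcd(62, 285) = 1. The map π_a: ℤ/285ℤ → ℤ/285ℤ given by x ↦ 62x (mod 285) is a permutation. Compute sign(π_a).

+1

Start at x=1: 1 → 62 → 139 → 68 → 226 → 47 → 64 → … (one orbit).
Cycle lengths of π_62 on ℤ/285ℤ: [36, 36, 36, 36, 36, 36, 18, 18, 9, 9, 4, 4, 4, 2, 1]; 15 cycles in total.
n − c = 285 − 15 = 270; sign = (−1)^270 = +1.
(62|285)_J = +1 (Zolotarev's lemma cross-check).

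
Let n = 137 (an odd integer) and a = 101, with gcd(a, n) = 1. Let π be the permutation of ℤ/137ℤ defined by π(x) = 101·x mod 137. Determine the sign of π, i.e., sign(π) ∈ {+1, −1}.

Orbit of 99 under x↦101x: [99, 135, 72, 11, 15, 8, 123]… (length divides ord_137(101)).
Cycle type of π: 68×2 + 1; total 3 cycles.
137 − 3 = 134 transpositions; sign(π) = (−1)^134 = +1.
Check: (101/137) = +1 by Zolotarev.

+1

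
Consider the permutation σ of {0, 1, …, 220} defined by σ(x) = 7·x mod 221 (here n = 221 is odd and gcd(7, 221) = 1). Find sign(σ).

+1

Start at x=125: 125 → 212 → 158 → 1 → 7 → 49 → 122 → … (one orbit).
π_7 has 7 disjoint cycles with lengths [48, 48, 48, 48, 16, 12, 1] on {0,…,220}.
n − c = 221 − 7 = 214; sign = (−1)^214 = +1.
Zolotarev: (7|221) = +1, matching the cycle-count sign.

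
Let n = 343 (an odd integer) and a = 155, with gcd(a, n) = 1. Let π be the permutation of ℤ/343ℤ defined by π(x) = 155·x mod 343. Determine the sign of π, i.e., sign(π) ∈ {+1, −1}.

Trace 15: π^k(15) = [15, 267, 225, 232, 288, 50, 204] for k=0..6.
The orbit structure of x ↦ 155x mod 343: 19 orbits of sizes [49, 49, 49, 49, 49, 49, 7, 7, 7, 7, 7, 7, 1, 1, 1, 1, 1, 1, 1].
With 19 cycles on 343 points, sign = (−1)^{343−19} = +1.

+1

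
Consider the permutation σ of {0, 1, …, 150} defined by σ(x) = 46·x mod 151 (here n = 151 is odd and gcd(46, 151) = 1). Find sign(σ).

Orbit of 118 under x↦46x: [118, 143, 85, 135, 19, 119, 38]… (length divides ord_151(46)).
π_46 has 6 disjoint cycles with lengths [30, 30, 30, 30, 30, 1] on {0,…,150}.
6 cycles on 151: each ℓ→(−1)^(ℓ−1), product (−1)^145 = -1.
Zolotarev: (46|151) = -1, matching the cycle-count sign.

-1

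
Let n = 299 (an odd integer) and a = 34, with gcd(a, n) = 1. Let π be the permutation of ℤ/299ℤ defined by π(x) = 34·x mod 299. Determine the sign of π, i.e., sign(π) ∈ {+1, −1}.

Orbit of 268 under x↦34x: [268, 142, 44, 1, 34, 259, 135]… (length divides ord_299(34)).
Decompose π into cycles: lengths [44, 44, 44, 44, 44, 44, 22, 4, 4, 4, 1] (11 cycles, including the fixed point 0).
With 11 cycles on 299 points, sign = (−1)^{299−11} = +1.
Check: (34/299) = +1 by Zolotarev.

+1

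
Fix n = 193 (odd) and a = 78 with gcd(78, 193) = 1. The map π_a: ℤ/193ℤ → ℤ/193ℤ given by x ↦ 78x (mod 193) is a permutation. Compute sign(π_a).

Trace 154: π^k(154) = [154, 46, 114, 14, 127, 63, 89] for k=0..6.
Decompose π into cycles: lengths [192, 1] (2 cycles, including the fixed point 0).
2 cycles on 193: each ℓ→(−1)^(ℓ−1), product (−1)^191 = -1.

-1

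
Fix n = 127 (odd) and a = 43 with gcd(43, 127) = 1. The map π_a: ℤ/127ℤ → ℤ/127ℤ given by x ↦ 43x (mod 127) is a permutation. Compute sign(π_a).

-1

Orbit of 82 under x↦43x: [82, 97, 107, 29, 104, 27, 18]… (length divides ord_127(43)).
Decompose π into cycles: lengths [126, 1] (2 cycles, including the fixed point 0).
With 2 cycles on 127 points, sign = (−1)^{127−2} = -1.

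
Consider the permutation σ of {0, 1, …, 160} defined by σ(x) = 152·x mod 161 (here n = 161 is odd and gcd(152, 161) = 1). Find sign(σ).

Start at x=123: 123 → 20 → 142 → 10 → 71 → 5 → 116 → … (one orbit).
The orbit structure of x ↦ 152x mod 161: 5 orbits of sizes [66, 66, 22, 6, 1].
Σ(ℓ_i−1) = 161−5 = 156; sign = (−1)^156 = +1.

+1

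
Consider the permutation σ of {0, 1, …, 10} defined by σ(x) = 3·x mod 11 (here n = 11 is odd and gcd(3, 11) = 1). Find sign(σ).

Trace 1: π^k(1) = [1, 3, 9, 5, 4] for k=0..4.
The orbit structure of x ↦ 3x mod 11: 3 orbits of sizes [5, 5, 1].
With 3 cycles on 11 points, sign = (−1)^{11−3} = +1.
Check: (3/11) = +1 by Zolotarev.

+1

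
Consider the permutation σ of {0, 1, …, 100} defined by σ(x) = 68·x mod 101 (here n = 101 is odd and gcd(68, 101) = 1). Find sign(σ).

Start at x=95: 95 → 97 → 31 → 88 → 25 → 84 → 56 → … (one orbit).
Cycle type of π: 25×4 + 1; total 5 cycles.
sign(π) = (−1)^{n − #cycles} = (−1)^{101−5} = (−1)^96 = +1.

+1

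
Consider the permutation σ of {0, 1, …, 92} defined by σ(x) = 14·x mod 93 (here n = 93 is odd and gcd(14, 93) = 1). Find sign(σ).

-1

Start at x=5: 5 → 70 → 50 → 49 → 35 → 25 → 71 → … (one orbit).
6 cycles of lengths [30, 30, 15, 15, 2, 1].
Σ(ℓ_i−1) = 93−6 = 87; sign = (−1)^87 = -1.
(14|93)_J = -1 (Zolotarev's lemma cross-check).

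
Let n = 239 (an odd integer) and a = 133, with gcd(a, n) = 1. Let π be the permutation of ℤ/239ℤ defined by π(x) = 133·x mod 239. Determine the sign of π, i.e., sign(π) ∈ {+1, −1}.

+1

Trace 183: π^k(183) = [183, 200, 71, 122, 213, 127, 161] for k=0..6.
Cycle type of π: 119×2 + 1; total 3 cycles.
3 cycles on 239: each ℓ→(−1)^(ℓ−1), product (−1)^236 = +1.
(133|239)_J = +1 (Zolotarev's lemma cross-check).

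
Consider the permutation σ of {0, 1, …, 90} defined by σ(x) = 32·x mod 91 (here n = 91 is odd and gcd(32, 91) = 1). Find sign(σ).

Start at x=37: 37 → 1 → 32 → 23 → 8 → 74 → 2 → … (one orbit).
Cycle type of π: 12×7 + 3×2 + 1; total 10 cycles.
With 10 cycles on 91 points, sign = (−1)^{91−10} = -1.
(32|91)_J = -1 (Zolotarev's lemma cross-check).

-1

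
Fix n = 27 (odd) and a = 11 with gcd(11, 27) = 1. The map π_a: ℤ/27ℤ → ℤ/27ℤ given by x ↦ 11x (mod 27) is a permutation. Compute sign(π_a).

Orbit of 2 under x↦11x: [2, 22, 26, 16, 14, 19, 20]… (length divides ord_27(11)).
Cycle lengths of π_11 on ℤ/27ℤ: [18, 6, 2, 1]; 4 cycles in total.
n − c = 27 − 4 = 23; sign = (−1)^23 = -1.

-1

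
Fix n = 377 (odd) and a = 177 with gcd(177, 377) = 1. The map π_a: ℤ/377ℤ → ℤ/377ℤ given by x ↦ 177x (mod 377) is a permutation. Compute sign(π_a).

Start at x=18: 18 → 170 → 307 → 51 → 356 → 53 → 333 → … (one orbit).
The orbit structure of x ↦ 177x mod 377: 17 orbits of sizes [28, 28, 28, 28, 28, 28, 28, 28, 28, 28, 28, 28, 28, 4, 4, 4, 1].
377 − 17 = 360 transpositions; sign(π) = (−1)^360 = +1.

+1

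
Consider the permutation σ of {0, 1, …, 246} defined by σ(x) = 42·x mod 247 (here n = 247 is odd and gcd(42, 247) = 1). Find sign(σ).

+1

Start at x=74: 74 → 144 → 120 → 100 → 1 → 42 → 35 → … (one orbit).
Decompose π into cycles: lengths [9, 9, 9, 9, 9, 9, 9, 9, 9, 9, 9, 9, 9, 9, 9, 9, 9, 9, 9, 9, 9, 9, 9, 9, 9, 9, 3, 3, 3, 3, 1] (31 cycles, including the fixed point 0).
sign(π) = (−1)^{n − #cycles} = (−1)^{247−31} = (−1)^216 = +1.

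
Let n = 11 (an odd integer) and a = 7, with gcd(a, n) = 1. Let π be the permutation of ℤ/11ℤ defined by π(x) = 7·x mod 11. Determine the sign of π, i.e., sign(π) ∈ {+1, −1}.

-1

Start at x=8: 8 → 1 → 7 → 5 → 2 → 3 → 10 → … (one orbit).
The orbit structure of x ↦ 7x mod 11: 2 orbits of sizes [10, 1].
2 cycles on 11: each ℓ→(−1)^(ℓ−1), product (−1)^9 = -1.
Check: (7/11) = -1 by Zolotarev.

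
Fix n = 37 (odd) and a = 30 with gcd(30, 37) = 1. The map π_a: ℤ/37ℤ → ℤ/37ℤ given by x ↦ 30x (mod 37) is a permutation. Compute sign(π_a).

Trace 25: π^k(25) = [25, 10, 4, 9, 11, 34, 21] for k=0..6.
Cycle type of π: 18×2 + 1; total 3 cycles.
Σ(ℓ_i−1) = 37−3 = 34; sign = (−1)^34 = +1.

+1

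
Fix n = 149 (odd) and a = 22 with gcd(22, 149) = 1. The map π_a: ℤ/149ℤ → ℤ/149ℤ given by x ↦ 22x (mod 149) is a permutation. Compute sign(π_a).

+1

Trace 67: π^k(67) = [67, 133, 95, 4, 88, 148, 127] for k=0..6.
3 cycles of lengths [74, 74, 1].
sign(π) = (−1)^{n − #cycles} = (−1)^{149−3} = (−1)^146 = +1.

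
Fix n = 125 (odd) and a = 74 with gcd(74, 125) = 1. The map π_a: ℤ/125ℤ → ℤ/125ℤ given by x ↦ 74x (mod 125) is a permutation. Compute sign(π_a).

Start at x=26: 26 → 49 → 1 → 74 → 101 → 99 → 76 → … (one orbit).
23 cycles of lengths [10, 10, 10, 10, 10, 10, 10, 10, 10, 10, 2, 2, 2, 2, 2, 2, 2, 2, 2, 2, 2, 2, 1].
125 − 23 = 102 transpositions; sign(π) = (−1)^102 = +1.
(74|125)_J = +1 (Zolotarev's lemma cross-check).

+1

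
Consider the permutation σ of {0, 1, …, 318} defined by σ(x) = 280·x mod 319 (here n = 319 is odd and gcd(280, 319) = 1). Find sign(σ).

-1

Start at x=93: 93 → 201 → 136 → 119 → 144 → 126 → 190 → … (one orbit).
The orbit structure of x ↦ 280x mod 319: 6 orbits of sizes [140, 140, 28, 5, 5, 1].
6 cycles on 319: each ℓ→(−1)^(ℓ−1), product (−1)^313 = -1.
(280|319)_J = -1 (Zolotarev's lemma cross-check).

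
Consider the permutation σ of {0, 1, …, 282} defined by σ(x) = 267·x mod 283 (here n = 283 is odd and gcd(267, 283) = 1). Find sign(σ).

-1

Start at x=225: 225 → 79 → 151 → 131 → 168 → 142 → 275 → … (one orbit).
π_267 has 4 disjoint cycles with lengths [94, 94, 94, 1] on {0,…,282}.
sign(π) = (−1)^{n − #cycles} = (−1)^{283−4} = (−1)^279 = -1.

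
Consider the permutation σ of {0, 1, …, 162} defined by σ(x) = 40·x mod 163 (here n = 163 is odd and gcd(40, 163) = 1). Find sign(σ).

+1

Trace 104: π^k(104) = [104, 85, 140, 58, 38, 53, 1] for k=0..6.
Decompose π into cycles: lengths [9, 9, 9, 9, 9, 9, 9, 9, 9, 9, 9, 9, 9, 9, 9, 9, 9, 9, 1] (19 cycles, including the fixed point 0).
Σ(ℓ_i−1) = 163−19 = 144; sign = (−1)^144 = +1.
The Jacobi symbol (40|163) = +1 (Zolotarev) agrees.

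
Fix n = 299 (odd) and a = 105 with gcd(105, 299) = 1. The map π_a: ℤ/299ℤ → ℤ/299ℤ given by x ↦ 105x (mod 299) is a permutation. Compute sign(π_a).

+1

Trace 248: π^k(248) = [248, 27, 144, 170, 209, 118, 131] for k=0..6.
Cycle lengths of π_105 on ℤ/299ℤ: [11, 11, 11, 11, 11, 11, 11, 11, 11, 11, 11, 11, 11, 11, 11, 11, 11, 11, 11, 11, 11, 11, 11, 11, 11, 11, 1, 1, 1, 1, 1, 1, 1, 1, 1, 1, 1, 1, 1]; 39 cycles in total.
39 cycles on 299: each ℓ→(−1)^(ℓ−1), product (−1)^260 = +1.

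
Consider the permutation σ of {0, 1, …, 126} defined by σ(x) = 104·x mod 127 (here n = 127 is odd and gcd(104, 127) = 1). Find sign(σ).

Start at x=100: 100 → 113 → 68 → 87 → 31 → 49 → 16 → … (one orbit).
Decompose π into cycles: lengths [63, 63, 1] (3 cycles, including the fixed point 0).
n − c = 127 − 3 = 124; sign = (−1)^124 = +1.
Via Zolotarev, sign(π_{104}) = (104|127) = +1.

+1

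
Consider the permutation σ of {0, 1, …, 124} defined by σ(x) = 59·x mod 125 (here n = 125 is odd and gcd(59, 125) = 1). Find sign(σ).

Trace 31: π^k(31) = [31, 79, 36, 124, 66, 19, 121] for k=0..6.
7 cycles of lengths [50, 50, 10, 10, 2, 2, 1].
125 − 7 = 118 transpositions; sign(π) = (−1)^118 = +1.

+1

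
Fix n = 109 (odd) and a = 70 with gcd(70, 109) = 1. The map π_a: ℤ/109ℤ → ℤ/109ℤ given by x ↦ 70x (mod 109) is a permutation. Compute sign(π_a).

-1

Trace 58: π^k(58) = [58, 27, 37, 83, 33, 21, 53] for k=0..6.
The orbit structure of x ↦ 70x mod 109: 2 orbits of sizes [108, 1].
Σ(ℓ_i−1) = 109−2 = 107; sign = (−1)^107 = -1.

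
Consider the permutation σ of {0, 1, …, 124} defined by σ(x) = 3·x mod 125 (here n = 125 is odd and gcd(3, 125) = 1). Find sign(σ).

Orbit of 62 under x↦3x: [62, 61, 58, 49, 22, 66, 73]… (length divides ord_125(3)).
Cycle type of π: 100 + 20 + 4 + 1; total 4 cycles.
sign(π) = (−1)^{n − #cycles} = (−1)^{125−4} = (−1)^121 = -1.

-1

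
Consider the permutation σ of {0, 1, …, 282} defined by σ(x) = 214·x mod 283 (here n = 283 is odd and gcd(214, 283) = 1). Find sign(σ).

Orbit of 42 under x↦214x: [42, 215, 164, 4, 7, 83, 216]… (length divides ord_283(214)).
The orbit structure of x ↦ 214x mod 283: 3 orbits of sizes [141, 141, 1].
n − c = 283 − 3 = 280; sign = (−1)^280 = +1.
Via Zolotarev, sign(π_{214}) = (214|283) = +1.

+1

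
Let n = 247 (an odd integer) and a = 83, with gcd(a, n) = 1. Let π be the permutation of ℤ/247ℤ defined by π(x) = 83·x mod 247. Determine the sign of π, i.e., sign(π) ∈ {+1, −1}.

Orbit of 77 under x↦83x: [77, 216, 144, 96, 64, 125, 1]… (length divides ord_247(83)).
28 cycles of lengths [12, 12, 12, 12, 12, 12, 12, 12, 12, 12, 12, 12, 12, 12, 12, 12, 12, 12, 4, 4, 4, 3, 3, 3, 3, 3, 3, 1].
sign(π) = (−1)^{n − #cycles} = (−1)^{247−28} = (−1)^219 = -1.

-1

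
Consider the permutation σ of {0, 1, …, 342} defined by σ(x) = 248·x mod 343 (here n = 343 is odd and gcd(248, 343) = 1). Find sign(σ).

-1

Start at x=75: 75 → 78 → 136 → 114 → 146 → 193 → 187 → … (one orbit).
Cycle type of π: 294 + 42 + 6 + 1; total 4 cycles.
With 4 cycles on 343 points, sign = (−1)^{343−4} = -1.
The Jacobi symbol (248|343) = -1 (Zolotarev) agrees.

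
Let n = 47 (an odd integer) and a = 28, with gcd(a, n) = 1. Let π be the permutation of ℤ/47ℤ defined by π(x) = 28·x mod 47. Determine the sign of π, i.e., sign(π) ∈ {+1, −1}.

+1

Trace 25: π^k(25) = [25, 42, 1, 28, 32, 3, 37] for k=0..6.
Cycle type of π: 23×2 + 1; total 3 cycles.
Σ(ℓ_i−1) = 47−3 = 44; sign = (−1)^44 = +1.
Check: (28/47) = +1 by Zolotarev.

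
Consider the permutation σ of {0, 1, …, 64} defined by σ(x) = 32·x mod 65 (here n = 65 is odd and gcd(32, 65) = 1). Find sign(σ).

Start at x=4: 4 → 63 → 1 → 32 → 49 → 8 → 61 → … (one orbit).
7 cycles of lengths [12, 12, 12, 12, 12, 4, 1].
7 cycles on 65: each ℓ→(−1)^(ℓ−1), product (−1)^58 = +1.
(32|65)_J = +1 (Zolotarev's lemma cross-check).

+1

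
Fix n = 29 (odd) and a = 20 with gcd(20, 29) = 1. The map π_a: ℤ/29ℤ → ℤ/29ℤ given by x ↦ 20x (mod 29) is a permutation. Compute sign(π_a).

Start at x=24: 24 → 16 → 1 → 20 → 23 → 25 → 7 → 24 (one orbit).
π_20 has 5 disjoint cycles with lengths [7, 7, 7, 7, 1] on {0,…,28}.
5 cycles on 29: each ℓ→(−1)^(ℓ−1), product (−1)^24 = +1.
The Jacobi symbol (20|29) = +1 (Zolotarev) agrees.

+1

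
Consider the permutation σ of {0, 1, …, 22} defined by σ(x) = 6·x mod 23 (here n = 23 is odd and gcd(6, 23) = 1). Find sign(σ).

Start at x=3: 3 → 18 → 16 → 4 → 1 → 6 → 13 → … (one orbit).
Cycle lengths of π_6 on ℤ/23ℤ: [11, 11, 1]; 3 cycles in total.
With 3 cycles on 23 points, sign = (−1)^{23−3} = +1.
Via Zolotarev, sign(π_{6}) = (6|23) = +1.

+1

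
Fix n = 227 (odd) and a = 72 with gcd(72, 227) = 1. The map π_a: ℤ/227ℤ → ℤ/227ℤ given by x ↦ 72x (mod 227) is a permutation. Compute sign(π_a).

-1

Trace 125: π^k(125) = [125, 147, 142, 9, 194, 121, 86] for k=0..6.
2 cycles of lengths [226, 1].
Σ(ℓ_i−1) = 227−2 = 225; sign = (−1)^225 = -1.
(72|227)_J = -1 (Zolotarev's lemma cross-check).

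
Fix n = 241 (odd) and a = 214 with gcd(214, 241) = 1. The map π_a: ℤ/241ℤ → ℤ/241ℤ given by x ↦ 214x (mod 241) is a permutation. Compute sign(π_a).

+1

Start at x=64: 64 → 200 → 143 → 236 → 135 → 211 → 87 → … (one orbit).
Decompose π into cycles: lengths [40, 40, 40, 40, 40, 40, 1] (7 cycles, including the fixed point 0).
n − c = 241 − 7 = 234; sign = (−1)^234 = +1.
(214|241)_J = +1 (Zolotarev's lemma cross-check).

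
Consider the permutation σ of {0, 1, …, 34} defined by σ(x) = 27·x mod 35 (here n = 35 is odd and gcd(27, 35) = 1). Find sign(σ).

Start at x=13: 13 → 1 → 27 → 29 → 13 (one orbit).
Cycle lengths of π_27 on ℤ/35ℤ: [4, 4, 4, 4, 4, 4, 4, 2, 2, 2, 1]; 11 cycles in total.
35 − 11 = 24 transpositions; sign(π) = (−1)^24 = +1.
(27|35)_J = +1 (Zolotarev's lemma cross-check).

+1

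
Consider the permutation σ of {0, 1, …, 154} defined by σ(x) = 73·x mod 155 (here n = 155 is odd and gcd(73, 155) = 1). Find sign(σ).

Trace 3: π^k(3) = [3, 64, 22, 56, 58, 49, 12] for k=0..6.
Cycle lengths of π_73 on ℤ/155ℤ: [60, 60, 30, 4, 1]; 5 cycles in total.
With 5 cycles on 155 points, sign = (−1)^{155−5} = +1.
Via Zolotarev, sign(π_{73}) = (73|155) = +1.

+1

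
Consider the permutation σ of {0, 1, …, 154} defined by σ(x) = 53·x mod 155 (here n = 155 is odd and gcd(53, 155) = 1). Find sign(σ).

Orbit of 81 under x↦53x: [81, 108, 144, 37, 101, 83, 59]… (length divides ord_155(53)).
Decompose π into cycles: lengths [60, 60, 30, 4, 1] (5 cycles, including the fixed point 0).
5 cycles on 155: each ℓ→(−1)^(ℓ−1), product (−1)^150 = +1.

+1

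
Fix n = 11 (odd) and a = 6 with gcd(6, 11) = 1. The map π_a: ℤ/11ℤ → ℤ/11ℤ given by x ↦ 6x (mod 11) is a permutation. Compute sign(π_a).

-1

Start at x=4: 4 → 2 → 1 → 6 → 3 → 7 → 9 → … (one orbit).
The orbit structure of x ↦ 6x mod 11: 2 orbits of sizes [10, 1].
sign(π) = (−1)^{n − #cycles} = (−1)^{11−2} = (−1)^9 = -1.
The Jacobi symbol (6|11) = -1 (Zolotarev) agrees.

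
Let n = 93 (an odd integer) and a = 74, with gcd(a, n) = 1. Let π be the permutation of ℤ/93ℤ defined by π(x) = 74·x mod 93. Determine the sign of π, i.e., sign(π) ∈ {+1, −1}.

+1

Start at x=16: 16 → 68 → 10 → 89 → 76 → 44 → 1 → … (one orbit).
Cycle lengths of π_74 on ℤ/93ℤ: [30, 30, 30, 2, 1]; 5 cycles in total.
5 cycles on 93: each ℓ→(−1)^(ℓ−1), product (−1)^88 = +1.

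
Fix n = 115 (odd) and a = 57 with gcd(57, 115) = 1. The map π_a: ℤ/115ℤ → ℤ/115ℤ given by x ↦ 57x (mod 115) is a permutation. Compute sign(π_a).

+1

Orbit of 4 under x↦57x: [4, 113, 1, 57, 29, 43, 36]… (length divides ord_115(57)).
Cycle lengths of π_57 on ℤ/115ℤ: [44, 44, 22, 4, 1]; 5 cycles in total.
5 cycles on 115: each ℓ→(−1)^(ℓ−1), product (−1)^110 = +1.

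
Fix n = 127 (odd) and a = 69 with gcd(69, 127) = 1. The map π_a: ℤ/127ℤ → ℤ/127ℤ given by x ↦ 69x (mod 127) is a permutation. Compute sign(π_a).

+1

Start at x=41: 41 → 35 → 2 → 11 → 124 → 47 → 68 → … (one orbit).
3 cycles of lengths [63, 63, 1].
127 − 3 = 124 transpositions; sign(π) = (−1)^124 = +1.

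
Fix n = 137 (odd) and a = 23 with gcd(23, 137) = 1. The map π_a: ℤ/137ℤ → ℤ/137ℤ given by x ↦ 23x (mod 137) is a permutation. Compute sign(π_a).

-1

Start at x=10: 10 → 93 → 84 → 14 → 48 → 8 → 47 → … (one orbit).
Cycle lengths of π_23 on ℤ/137ℤ: [136, 1]; 2 cycles in total.
With 2 cycles on 137 points, sign = (−1)^{137−2} = -1.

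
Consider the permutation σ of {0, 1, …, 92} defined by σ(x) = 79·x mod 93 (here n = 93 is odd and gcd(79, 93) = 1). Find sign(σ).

-1

Start at x=19: 19 → 13 → 4 → 37 → 40 → 91 → 28 → … (one orbit).
Decompose π into cycles: lengths [30, 30, 30, 1, 1, 1] (6 cycles, including the fixed point 0).
With 6 cycles on 93 points, sign = (−1)^{93−6} = -1.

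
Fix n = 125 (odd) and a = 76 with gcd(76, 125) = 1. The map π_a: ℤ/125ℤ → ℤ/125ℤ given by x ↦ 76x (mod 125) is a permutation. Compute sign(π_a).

Orbit of 101 under x↦76x: [101, 51, 1, 76, 26]… (length divides ord_125(76)).
Decompose π into cycles: lengths [5, 5, 5, 5, 5, 5, 5, 5, 5, 5, 5, 5, 5, 5, 5, 5, 5, 5, 5, 5, 1, 1, 1, 1, 1, 1, 1, 1, 1, 1, 1, 1, 1, 1, 1, 1, 1, 1, 1, 1, 1, 1, 1, 1, 1] (45 cycles, including the fixed point 0).
Σ(ℓ_i−1) = 125−45 = 80; sign = (−1)^80 = +1.
Check: (76/125) = +1 by Zolotarev.

+1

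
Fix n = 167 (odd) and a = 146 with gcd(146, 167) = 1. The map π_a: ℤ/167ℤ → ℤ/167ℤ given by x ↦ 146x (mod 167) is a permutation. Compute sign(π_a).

Orbit of 96 under x↦146x: [96, 155, 85, 52, 77, 53, 56]… (length divides ord_167(146)).
2 cycles of lengths [166, 1].
167 − 2 = 165 transpositions; sign(π) = (−1)^165 = -1.
Check: (146/167) = -1 by Zolotarev.

-1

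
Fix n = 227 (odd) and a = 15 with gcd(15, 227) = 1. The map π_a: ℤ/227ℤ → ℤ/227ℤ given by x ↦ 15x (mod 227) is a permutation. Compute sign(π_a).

Trace 28: π^k(28) = [28, 193, 171, 68, 112, 91, 3] for k=0..6.
π_15 has 2 disjoint cycles with lengths [226, 1] on {0,…,226}.
n − c = 227 − 2 = 225; sign = (−1)^225 = -1.
The Jacobi symbol (15|227) = -1 (Zolotarev) agrees.

-1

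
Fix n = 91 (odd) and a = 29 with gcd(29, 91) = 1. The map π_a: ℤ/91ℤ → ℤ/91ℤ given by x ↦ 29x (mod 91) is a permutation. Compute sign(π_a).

+1

Trace 22: π^k(22) = [22, 1, 29] for k=0..2.
π_29 has 35 disjoint cycles with lengths [3, 3, 3, 3, 3, 3, 3, 3, 3, 3, 3, 3, 3, 3, 3, 3, 3, 3, 3, 3, 3, 3, 3, 3, 3, 3, 3, 3, 1, 1, 1, 1, 1, 1, 1] on {0,…,90}.
With 35 cycles on 91 points, sign = (−1)^{91−35} = +1.
(29|91)_J = +1 (Zolotarev's lemma cross-check).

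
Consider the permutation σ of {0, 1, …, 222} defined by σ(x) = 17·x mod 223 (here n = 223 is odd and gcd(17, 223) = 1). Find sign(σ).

+1

Orbit of 34 under x↦17x: [34, 132, 14, 15, 32, 98, 105]… (length divides ord_223(17)).
Cycle lengths of π_17 on ℤ/223ℤ: [37, 37, 37, 37, 37, 37, 1]; 7 cycles in total.
Σ(ℓ_i−1) = 223−7 = 216; sign = (−1)^216 = +1.
Via Zolotarev, sign(π_{17}) = (17|223) = +1.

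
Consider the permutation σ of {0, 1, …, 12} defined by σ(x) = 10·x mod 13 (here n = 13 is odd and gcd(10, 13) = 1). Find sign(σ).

Orbit of 12 under x↦10x: [12, 3, 4, 1, 10, 9]… (length divides ord_13(10)).
Cycle type of π: 6×2 + 1; total 3 cycles.
sign(π) = (−1)^{n − #cycles} = (−1)^{13−3} = (−1)^10 = +1.
Zolotarev: (10|13) = +1, matching the cycle-count sign.

+1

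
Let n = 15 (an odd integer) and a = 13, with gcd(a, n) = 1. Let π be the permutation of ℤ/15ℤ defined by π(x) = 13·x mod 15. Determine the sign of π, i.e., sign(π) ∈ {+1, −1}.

-1

Start at x=4: 4 → 7 → 1 → 13 → 4 (one orbit).
Decompose π into cycles: lengths [4, 4, 4, 1, 1, 1] (6 cycles, including the fixed point 0).
15 − 6 = 9 transpositions; sign(π) = (−1)^9 = -1.
Via Zolotarev, sign(π_{13}) = (13|15) = -1.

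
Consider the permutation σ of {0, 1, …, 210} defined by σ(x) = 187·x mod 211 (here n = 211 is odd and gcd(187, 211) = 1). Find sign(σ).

Orbit of 100 under x↦187x: [100, 132, 208, 72, 171, 116, 170]… (length divides ord_211(187)).
Cycle lengths of π_187 on ℤ/211ℤ: [210, 1]; 2 cycles in total.
sign(π) = (−1)^{n − #cycles} = (−1)^{211−2} = (−1)^209 = -1.

-1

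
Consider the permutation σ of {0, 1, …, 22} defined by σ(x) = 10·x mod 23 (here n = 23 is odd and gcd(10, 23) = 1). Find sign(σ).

Trace 5: π^k(5) = [5, 4, 17, 9, 21, 3, 7] for k=0..6.
2 cycles of lengths [22, 1].
sign(π) = (−1)^{n − #cycles} = (−1)^{23−2} = (−1)^21 = -1.

-1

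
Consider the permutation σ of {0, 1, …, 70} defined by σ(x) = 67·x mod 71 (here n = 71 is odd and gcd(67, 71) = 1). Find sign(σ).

-1

Trace 6: π^k(6) = [6, 47, 25, 42, 45, 33, 10] for k=0..6.
2 cycles of lengths [70, 1].
2 cycles on 71: each ℓ→(−1)^(ℓ−1), product (−1)^69 = -1.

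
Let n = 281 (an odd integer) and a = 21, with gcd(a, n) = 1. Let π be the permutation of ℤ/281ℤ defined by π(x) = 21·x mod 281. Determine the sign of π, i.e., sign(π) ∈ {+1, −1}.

Orbit of 101 under x↦21x: [101, 154, 143, 193, 119, 251, 213]… (length divides ord_281(21)).
The orbit structure of x ↦ 21x mod 281: 2 orbits of sizes [280, 1].
sign(π) = (−1)^{n − #cycles} = (−1)^{281−2} = (−1)^279 = -1.

-1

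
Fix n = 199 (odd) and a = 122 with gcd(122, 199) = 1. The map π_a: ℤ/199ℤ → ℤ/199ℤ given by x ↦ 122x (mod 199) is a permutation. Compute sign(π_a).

Start at x=123: 123 → 81 → 131 → 62 → 2 → 45 → 117 → … (one orbit).
π_122 has 3 disjoint cycles with lengths [99, 99, 1] on {0,…,198}.
3 cycles on 199: each ℓ→(−1)^(ℓ−1), product (−1)^196 = +1.
Via Zolotarev, sign(π_{122}) = (122|199) = +1.

+1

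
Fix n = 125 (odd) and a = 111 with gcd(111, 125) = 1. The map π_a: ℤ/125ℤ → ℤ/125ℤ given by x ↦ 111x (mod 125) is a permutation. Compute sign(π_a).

Orbit of 96 under x↦111x: [96, 31, 66, 76, 61, 21, 81]… (length divides ord_125(111)).
Cycle type of π: 25×4 + 5×4 + 1×5; total 13 cycles.
With 13 cycles on 125 points, sign = (−1)^{125−13} = +1.

+1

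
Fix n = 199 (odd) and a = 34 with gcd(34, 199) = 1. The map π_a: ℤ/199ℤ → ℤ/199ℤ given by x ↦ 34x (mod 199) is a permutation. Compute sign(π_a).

-1

Trace 18: π^k(18) = [18, 15, 112, 27, 122, 168, 140] for k=0..6.
The orbit structure of x ↦ 34x mod 199: 2 orbits of sizes [198, 1].
With 2 cycles on 199 points, sign = (−1)^{199−2} = -1.
Via Zolotarev, sign(π_{34}) = (34|199) = -1.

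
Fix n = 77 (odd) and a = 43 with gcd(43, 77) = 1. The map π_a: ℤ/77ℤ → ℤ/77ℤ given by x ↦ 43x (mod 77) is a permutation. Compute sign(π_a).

Trace 1: π^k(1) = [1, 43] for k=0..1.
Cycle lengths of π_43 on ℤ/77ℤ: [2, 2, 2, 2, 2, 2, 2, 2, 2, 2, 2, 2, 2, 2, 2, 2, 2, 2, 2, 2, 2, 2, 2, 2, 2, 2, 2, 2, 2, 2, 2, 2, 2, 2, 2, 1, 1, 1, 1, 1, 1, 1]; 42 cycles in total.
sign(π) = (−1)^{n − #cycles} = (−1)^{77−42} = (−1)^35 = -1.
(43|77)_J = -1 (Zolotarev's lemma cross-check).

-1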